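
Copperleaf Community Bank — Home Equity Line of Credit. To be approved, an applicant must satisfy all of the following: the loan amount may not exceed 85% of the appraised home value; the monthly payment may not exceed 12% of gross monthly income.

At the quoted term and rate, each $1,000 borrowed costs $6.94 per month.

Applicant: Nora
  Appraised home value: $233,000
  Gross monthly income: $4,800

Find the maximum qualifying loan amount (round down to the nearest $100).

$82,900

Payment cap: 12% × $4,800 = $576/month.
At $6.94 per $1,000, that supports 576/6.94 × 1,000 ≈ $82,997 → $82,900.
LTV cap: 85% × $233,000 = $198,050 → $198,000.
Binding constraint: payment-to-income.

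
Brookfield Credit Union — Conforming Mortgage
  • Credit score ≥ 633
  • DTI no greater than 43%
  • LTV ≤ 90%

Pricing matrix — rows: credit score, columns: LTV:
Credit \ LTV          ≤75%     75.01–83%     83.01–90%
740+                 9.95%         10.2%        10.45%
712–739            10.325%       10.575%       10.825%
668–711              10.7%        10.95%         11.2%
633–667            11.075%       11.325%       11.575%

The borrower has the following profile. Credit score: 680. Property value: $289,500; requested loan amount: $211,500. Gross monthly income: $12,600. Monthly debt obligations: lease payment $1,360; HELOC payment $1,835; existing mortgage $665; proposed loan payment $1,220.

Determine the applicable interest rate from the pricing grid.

Credit score 680 ≥ 633; Total monthly debts = (1,360 + 1,835 + 665 + 1,220) = 5,080. DTI: 5,080 ÷ 12,600 = 40.3%, within the 43% cap
Loan-to-value = 211,500/289,500 = 73.1% — pass (90% max)
Score 680 is in the 668–711 band; LTV 73.1% is in the ≤75% band → 10.7%.

10.7%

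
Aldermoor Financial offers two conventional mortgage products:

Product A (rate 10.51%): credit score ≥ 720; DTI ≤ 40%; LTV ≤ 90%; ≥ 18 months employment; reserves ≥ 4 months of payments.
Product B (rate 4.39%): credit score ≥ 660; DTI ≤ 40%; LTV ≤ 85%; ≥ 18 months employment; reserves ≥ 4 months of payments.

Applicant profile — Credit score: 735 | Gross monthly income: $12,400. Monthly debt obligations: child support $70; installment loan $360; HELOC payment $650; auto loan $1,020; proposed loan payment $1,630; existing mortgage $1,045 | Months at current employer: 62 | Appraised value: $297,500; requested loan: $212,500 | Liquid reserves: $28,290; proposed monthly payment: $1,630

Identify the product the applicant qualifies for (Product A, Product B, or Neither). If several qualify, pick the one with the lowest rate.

Total debts = (70 + 360 + 650 + 1,020 + 1,630 + 1,045) = 4,775; DTI = 4,775/12,400 = 38.5%.
LTV = 212,500/297,500 = 71.4%.
Reserves = 28,290/1,630 = 17.4 months.
Product A: score 735 ≥ 720; DTI 38.5% ≤ 40%; LTV 71.4% ≤ 90%; employment 62 ≥ 18 mo; reserves 17.4 ≥ 4 mo → qualifies.
Product B: score 735 ≥ 660; DTI 38.5% ≤ 40%; LTV 71.4% ≤ 85%; employment 62 ≥ 18 mo; reserves 17.4 ≥ 4 mo → qualifies.
Qualifying: Product A, Product B. Lowest rate is 4.39% → Product B.

Product B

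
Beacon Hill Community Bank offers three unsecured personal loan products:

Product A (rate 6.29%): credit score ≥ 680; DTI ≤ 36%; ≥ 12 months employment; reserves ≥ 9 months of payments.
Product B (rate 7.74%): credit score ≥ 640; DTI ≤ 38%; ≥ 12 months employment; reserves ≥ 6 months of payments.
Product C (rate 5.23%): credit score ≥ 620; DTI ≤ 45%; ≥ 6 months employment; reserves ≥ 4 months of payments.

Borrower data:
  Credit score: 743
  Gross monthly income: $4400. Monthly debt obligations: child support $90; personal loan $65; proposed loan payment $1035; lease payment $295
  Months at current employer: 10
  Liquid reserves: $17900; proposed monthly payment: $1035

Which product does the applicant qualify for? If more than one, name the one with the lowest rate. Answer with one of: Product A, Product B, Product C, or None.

Product C

Total debts = (90 + 65 + 1,035 + 295) = 1,485; DTI = 1,485/4,400 = 33.8%.
Reserves = 17,900/1,035 = 17.3 months.
Product A: score 743 ≥ 680; DTI 33.8% ≤ 36%; employment 10 < 12 mo; reserves 17.3 ≥ 9 mo → does not qualify.
Product B: score 743 ≥ 640; DTI 33.8% ≤ 38%; employment 10 < 12 mo; reserves 17.3 ≥ 6 mo → does not qualify.
Product C: score 743 ≥ 620; DTI 33.8% ≤ 45%; employment 10 ≥ 6 mo; reserves 17.3 ≥ 4 mo → qualifies.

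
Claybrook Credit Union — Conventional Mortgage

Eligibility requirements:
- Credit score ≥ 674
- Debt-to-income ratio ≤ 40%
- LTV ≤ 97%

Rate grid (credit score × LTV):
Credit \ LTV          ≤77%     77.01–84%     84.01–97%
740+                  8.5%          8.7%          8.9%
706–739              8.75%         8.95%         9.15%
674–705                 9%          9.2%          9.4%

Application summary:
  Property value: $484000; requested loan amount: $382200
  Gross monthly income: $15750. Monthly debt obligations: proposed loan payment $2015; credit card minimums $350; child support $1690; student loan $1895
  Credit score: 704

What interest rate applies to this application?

9.2%

Credit score 704 ≥ 674; Total monthly debts = (2,015 + 350 + 1,690 + 1,895) = 5,950. DTI = 5,950/15,750 = 37.8% ≤ 40%
LTV = 382,200/484,000 = 79% ≤ 97%
Score 704 is in the 674–705 band; LTV 79% is in the 77.01–84% band → 9.2%.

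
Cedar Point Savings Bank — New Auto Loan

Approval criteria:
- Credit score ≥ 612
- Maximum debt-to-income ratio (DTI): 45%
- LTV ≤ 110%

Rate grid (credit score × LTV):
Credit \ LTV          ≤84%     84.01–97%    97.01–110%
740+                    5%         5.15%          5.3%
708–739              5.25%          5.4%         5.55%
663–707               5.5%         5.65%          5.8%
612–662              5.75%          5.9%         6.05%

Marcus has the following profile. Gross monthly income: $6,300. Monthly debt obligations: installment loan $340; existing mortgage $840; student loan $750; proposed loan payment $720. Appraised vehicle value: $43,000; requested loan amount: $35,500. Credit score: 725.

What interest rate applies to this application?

5.25%

Credit score 725 ≥ 612; Total monthly debts = (340 + 840 + 750 + 720) = 2,650. DTI: 2,650 ÷ 6,300 = 42.1%, within the 45% cap
Loan-to-value = 35,500/43,000 = 82.6% — pass (110% max)
Score 725 is in the 708–739 band; LTV 82.6% is in the ≤84% band → 5.25%.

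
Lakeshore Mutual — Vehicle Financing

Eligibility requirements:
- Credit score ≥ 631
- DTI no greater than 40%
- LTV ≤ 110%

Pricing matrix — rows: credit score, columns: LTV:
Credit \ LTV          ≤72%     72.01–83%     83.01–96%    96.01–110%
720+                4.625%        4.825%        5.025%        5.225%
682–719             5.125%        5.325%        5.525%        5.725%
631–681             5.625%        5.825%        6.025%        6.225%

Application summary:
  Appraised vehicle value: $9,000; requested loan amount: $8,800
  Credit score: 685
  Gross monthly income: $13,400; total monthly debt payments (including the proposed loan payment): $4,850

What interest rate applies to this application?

Credit score 685 ≥ 631; Debt-to-income = 4,850/13,400 = 36.2% — meets 40% limit
LTV: 8,800 ÷ 9,000 = 97.8%, within 110% cap
Score 685 is in the 682–719 band; LTV 97.8% is in the 96.01–110% band → 5.725%.

5.725%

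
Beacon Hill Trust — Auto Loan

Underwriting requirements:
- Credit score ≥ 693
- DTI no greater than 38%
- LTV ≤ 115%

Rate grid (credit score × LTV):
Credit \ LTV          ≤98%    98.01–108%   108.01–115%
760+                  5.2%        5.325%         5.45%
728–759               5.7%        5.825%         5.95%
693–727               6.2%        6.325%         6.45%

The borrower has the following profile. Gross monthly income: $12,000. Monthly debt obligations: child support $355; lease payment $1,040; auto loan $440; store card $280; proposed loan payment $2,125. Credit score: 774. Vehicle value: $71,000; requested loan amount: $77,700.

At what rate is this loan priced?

5.45%

Credit score 774 ≥ 693; Total monthly debts = (355 + 1,040 + 440 + 280 + 2,125) = 4,240. DTI: 4,240 ÷ 12,000 = 35.3%, within the 38% cap
LTV = 77,700/71,000 = 109.4% ≤ 115%
Score 774 is in the 760+ band; LTV 109.4% is in the 108.01–115% band → 5.45%.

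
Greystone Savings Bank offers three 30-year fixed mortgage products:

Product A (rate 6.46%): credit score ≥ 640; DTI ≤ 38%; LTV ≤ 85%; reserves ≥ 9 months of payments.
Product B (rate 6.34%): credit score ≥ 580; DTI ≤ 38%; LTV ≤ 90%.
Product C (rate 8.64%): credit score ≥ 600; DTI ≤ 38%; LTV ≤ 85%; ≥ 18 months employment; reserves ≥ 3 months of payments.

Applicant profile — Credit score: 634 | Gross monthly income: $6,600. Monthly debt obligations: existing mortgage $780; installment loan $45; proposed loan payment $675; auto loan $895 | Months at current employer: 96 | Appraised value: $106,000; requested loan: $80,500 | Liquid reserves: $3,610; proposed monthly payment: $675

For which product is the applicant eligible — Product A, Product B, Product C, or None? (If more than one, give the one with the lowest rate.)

Total debts = (780 + 45 + 675 + 895) = 2,395; DTI = 2,395/6,600 = 36.3%.
LTV = 80,500/106,000 = 75.9%.
Reserves = 3,610/675 = 5.3 months.
Product A: score 634 < 640; DTI 36.3% ≤ 38%; LTV 75.9% ≤ 85%; reserves 5.3 < 9 mo → does not qualify.
Product B: score 634 ≥ 580; DTI 36.3% ≤ 38%; LTV 75.9% ≤ 90% → qualifies.
Product C: score 634 ≥ 600; DTI 36.3% ≤ 38%; LTV 75.9% ≤ 85%; employment 96 ≥ 18 mo; reserves 5.3 ≥ 3 mo → qualifies.
Qualifying: Product B, Product C. Lowest rate is 6.34% → Product B.

Product B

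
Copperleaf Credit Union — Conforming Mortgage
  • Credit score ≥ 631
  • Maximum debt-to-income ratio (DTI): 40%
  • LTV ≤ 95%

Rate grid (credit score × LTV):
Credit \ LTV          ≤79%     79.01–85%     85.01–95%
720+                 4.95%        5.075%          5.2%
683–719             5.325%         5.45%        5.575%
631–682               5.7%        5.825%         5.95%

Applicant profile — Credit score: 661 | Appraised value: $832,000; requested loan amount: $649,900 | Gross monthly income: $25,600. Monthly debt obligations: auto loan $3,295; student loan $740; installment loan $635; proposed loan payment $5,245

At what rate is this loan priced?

5.7%

Credit score 661 ≥ 631; Total monthly debts = (3,295 + 740 + 635 + 5,245) = 9,915. DTI = 9,915/25,600 = 38.7% ≤ 40%
LTV: 649,900 ÷ 832,000 = 78.1%, within 95% cap
Credit 661 → row 631–682; LTV 78.1% → column ≤79%. Grid cell → 5.7%.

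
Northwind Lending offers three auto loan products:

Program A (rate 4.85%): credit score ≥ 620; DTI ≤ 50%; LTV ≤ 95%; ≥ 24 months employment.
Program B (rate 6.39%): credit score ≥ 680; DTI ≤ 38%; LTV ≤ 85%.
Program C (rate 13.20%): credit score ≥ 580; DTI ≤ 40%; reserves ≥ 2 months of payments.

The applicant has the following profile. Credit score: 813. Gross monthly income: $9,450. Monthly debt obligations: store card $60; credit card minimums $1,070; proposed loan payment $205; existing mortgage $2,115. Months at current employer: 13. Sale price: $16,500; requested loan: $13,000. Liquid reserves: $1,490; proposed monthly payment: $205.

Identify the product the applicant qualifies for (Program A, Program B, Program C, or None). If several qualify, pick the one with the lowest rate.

Total debts = (60 + 1,070 + 205 + 2,115) = 3,450; DTI = 3,450/9,450 = 36.5%.
LTV = 13,000/16,500 = 78.8%.
Reserves = 1,490/205 = 7.3 months.
Program A: score 813 ≥ 620; DTI 36.5% ≤ 50%; LTV 78.8% ≤ 95%; employment 13 < 24 mo → does not qualify.
Program B: score 813 ≥ 680; DTI 36.5% ≤ 38%; LTV 78.8% ≤ 85% → qualifies.
Program C: score 813 ≥ 580; DTI 36.5% ≤ 40%; reserves 7.3 ≥ 2 mo → qualifies.
Qualifying: Program B, Program C. Lowest rate is 6.39% → Program B.

Program B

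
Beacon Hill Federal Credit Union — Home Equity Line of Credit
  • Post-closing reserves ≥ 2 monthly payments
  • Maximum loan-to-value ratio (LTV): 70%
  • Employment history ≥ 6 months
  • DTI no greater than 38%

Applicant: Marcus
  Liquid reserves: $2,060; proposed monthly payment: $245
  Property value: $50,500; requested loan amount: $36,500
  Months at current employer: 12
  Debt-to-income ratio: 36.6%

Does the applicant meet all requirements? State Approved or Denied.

Reserves = 2,060/245 = 8.4 months ≥ 2
LTV: 36,500 ÷ 50,500 = 72.3%, exceeds 70% cap
Employment 12 ≥ 6 months
DTI 36.6% is within the 38% limit
Fails on LTV.

Denied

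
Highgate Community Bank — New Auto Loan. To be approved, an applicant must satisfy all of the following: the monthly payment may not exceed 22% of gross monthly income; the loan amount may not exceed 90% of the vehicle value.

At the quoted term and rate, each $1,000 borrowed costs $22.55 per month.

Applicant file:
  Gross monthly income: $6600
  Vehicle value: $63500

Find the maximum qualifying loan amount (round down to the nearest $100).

$57,100

Payment cap: 22% × $6,600 = $1,452/month.
At $22.55 per $1,000, that supports 1,452/22.55 × 1,000 ≈ $64,390 → $64,300.
LTV cap: 90% × $63,500 = $57,150 → $57,100.
Binding constraint: loan-to-value.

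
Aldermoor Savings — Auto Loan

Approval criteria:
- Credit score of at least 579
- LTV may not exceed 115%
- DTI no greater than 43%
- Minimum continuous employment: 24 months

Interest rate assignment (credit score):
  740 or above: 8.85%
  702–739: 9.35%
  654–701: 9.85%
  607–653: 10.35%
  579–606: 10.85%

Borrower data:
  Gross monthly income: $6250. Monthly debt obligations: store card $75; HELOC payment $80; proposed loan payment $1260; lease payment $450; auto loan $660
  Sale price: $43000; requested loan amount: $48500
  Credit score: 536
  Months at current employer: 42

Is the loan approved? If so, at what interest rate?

Credit score 536 < 579 (below minimum)
Employment 42 ≥ 24 months
LTV = 48,500/43,000 = 112.8% ≤ 115%
Total monthly debts = (75 + 80 + 1,260 + 450 + 660) = 2,525. DTI: 2,525 ÷ 6,250 = 40.4%, within the 43% cap
Not all requirements met → denied.

Denied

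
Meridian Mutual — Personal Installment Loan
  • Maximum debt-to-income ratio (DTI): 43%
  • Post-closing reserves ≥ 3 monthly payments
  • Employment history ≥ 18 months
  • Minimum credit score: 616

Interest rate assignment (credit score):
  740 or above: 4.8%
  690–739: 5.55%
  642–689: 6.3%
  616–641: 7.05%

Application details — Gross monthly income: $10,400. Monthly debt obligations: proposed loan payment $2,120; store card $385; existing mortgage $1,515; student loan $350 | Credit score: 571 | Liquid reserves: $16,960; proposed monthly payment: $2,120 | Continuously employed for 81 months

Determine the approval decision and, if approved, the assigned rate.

Credit score 571 < 616 (below minimum)
Employment 81 ≥ 18 months
Total monthly debts = (2,120 + 385 + 1,515 + 350) = 4,370. DTI = 4,370/10,400 = 42% ≤ 43%
Reserves: 16,960 ÷ 2,120 = 8.0 months (meets 3-month minimum)
Not all requirements met → denied.

Denied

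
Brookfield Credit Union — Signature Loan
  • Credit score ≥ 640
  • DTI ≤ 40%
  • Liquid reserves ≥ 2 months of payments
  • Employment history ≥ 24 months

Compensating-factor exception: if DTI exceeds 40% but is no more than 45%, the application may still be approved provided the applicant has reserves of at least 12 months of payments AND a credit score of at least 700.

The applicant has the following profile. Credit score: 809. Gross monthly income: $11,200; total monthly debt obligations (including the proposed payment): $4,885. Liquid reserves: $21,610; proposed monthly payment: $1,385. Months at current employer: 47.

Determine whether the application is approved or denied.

Credit score 809 ≥ 640 (meets base)
DTI = 4,885/11,200 = 43.6% > 40% — standard DTI limit exceeded.
Reserves = 21,610/1,385 = 15.6 months ≥ 2
Employment 47 ≥ 24 months
43.6% falls in the override range (40%–45%), so the compensating-factor test applies.
Override check — reserves: 15.6 mo (ok); score: 809 (ok).
Both compensating conditions met → exception applies.

Approved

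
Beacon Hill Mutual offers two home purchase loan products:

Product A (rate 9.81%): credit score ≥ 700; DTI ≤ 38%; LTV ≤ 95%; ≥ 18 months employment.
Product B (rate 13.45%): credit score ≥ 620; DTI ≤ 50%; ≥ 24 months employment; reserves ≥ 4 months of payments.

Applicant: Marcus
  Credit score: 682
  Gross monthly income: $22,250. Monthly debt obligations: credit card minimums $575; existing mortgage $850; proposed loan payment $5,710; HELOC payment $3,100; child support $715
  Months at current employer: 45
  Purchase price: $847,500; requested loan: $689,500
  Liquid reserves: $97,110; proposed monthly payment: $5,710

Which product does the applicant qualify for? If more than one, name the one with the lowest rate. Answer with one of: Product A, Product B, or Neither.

Total debts = (575 + 850 + 5,710 + 3,100 + 715) = 10,950; DTI = 10,950/22,250 = 49.2%.
LTV = 689,500/847,500 = 81.4%.
Reserves = 97,110/5,710 = 17.0 months.
Product A: score 682 < 700; DTI 49.2% > 38%; LTV 81.4% ≤ 95%; employment 45 ≥ 18 mo → does not qualify.
Product B: score 682 ≥ 620; DTI 49.2% ≤ 50%; employment 45 ≥ 24 mo; reserves 17.0 ≥ 4 mo → qualifies.

Product B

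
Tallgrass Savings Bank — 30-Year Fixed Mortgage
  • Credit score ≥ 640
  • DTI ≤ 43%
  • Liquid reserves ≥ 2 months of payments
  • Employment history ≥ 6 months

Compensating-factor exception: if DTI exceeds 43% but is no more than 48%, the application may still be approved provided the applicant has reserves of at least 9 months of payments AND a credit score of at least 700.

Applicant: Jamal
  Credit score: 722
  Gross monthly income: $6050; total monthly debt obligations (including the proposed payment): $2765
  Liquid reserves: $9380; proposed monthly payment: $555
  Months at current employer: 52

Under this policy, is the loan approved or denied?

Credit score 722 ≥ 640 (meets base)
DTI: 2,765 ÷ 6,050 = 45.7%, over the 43% base limit.
Reserves: 9,380 ÷ 555 = 16.9 months (meets 2-month minimum)
Employment 52 ≥ 6 months
DTI 45.7% is within the 43%–48% exception band; checking compensating factors.
Reserves 16.9 ≥ 9 months; credit score 722 ≥ 700.
Both compensating conditions met → exception applies.

Approved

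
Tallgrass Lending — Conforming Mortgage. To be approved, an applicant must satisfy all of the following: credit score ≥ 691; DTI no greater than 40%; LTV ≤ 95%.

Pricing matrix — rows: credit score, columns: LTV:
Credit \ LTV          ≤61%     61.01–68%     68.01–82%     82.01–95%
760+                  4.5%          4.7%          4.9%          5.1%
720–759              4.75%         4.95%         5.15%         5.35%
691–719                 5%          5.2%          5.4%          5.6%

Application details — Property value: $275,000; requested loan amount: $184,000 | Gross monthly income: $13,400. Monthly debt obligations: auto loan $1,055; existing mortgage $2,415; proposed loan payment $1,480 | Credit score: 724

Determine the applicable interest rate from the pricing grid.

Credit score 724 ≥ 691; Total monthly debts = (1,055 + 2,415 + 1,480) = 4,950. DTI = 4,950/13,400 = 36.9% ≤ 40%
LTV: 184,000 ÷ 275,000 = 66.9%, within 95% cap
Score 724 is in the 720–759 band; LTV 66.9% is in the 61.01–68% band → 4.95%.

4.95%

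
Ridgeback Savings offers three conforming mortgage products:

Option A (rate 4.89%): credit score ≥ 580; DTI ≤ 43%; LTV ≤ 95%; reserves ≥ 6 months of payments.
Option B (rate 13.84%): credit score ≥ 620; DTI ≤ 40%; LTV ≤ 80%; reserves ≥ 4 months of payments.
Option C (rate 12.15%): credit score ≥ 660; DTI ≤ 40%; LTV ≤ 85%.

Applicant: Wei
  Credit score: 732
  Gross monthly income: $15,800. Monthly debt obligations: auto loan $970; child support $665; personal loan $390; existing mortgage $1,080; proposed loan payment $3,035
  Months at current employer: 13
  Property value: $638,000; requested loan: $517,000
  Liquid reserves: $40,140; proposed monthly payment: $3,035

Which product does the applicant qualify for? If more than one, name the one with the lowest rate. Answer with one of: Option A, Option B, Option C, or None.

Option A

Total debts = (970 + 665 + 390 + 1,080 + 3,035) = 6,140; DTI = 6,140/15,800 = 38.9%.
LTV = 517,000/638,000 = 81%.
Reserves = 40,140/3,035 = 13.2 months.
Option A: score 732 ≥ 580; DTI 38.9% ≤ 43%; LTV 81% ≤ 95%; reserves 13.2 ≥ 6 mo → qualifies.
Option B: score 732 ≥ 620; DTI 38.9% ≤ 40%; LTV 81% > 80%; reserves 13.2 ≥ 4 mo → does not qualify.
Option C: score 732 ≥ 660; DTI 38.9% ≤ 40%; LTV 81% ≤ 85% → qualifies.
Qualifying: Option A, Option C. Lowest rate is 4.89% → Option A.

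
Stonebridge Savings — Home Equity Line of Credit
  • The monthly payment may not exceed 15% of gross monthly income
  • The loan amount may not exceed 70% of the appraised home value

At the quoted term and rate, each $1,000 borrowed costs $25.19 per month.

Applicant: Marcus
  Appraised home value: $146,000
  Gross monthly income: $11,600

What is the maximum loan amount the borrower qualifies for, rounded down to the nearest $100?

$69,000

Payment cap: 15% × $11,600 = $1,740/month.
At $25.19 per $1,000, that supports 1,740/25.19 × 1,000 ≈ $69,075 → $69,000.
LTV cap: 70% × $146,000 = $102,200 → $102,200.
Binding constraint: payment-to-income.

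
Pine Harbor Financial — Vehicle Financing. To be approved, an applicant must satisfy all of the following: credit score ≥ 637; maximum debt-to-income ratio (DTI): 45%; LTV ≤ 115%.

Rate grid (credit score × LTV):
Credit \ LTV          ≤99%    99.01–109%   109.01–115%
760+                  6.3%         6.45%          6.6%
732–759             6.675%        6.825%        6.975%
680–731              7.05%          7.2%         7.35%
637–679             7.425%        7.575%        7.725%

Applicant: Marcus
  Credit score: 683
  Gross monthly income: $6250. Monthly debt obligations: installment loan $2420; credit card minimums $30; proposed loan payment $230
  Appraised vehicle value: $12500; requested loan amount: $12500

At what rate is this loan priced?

Credit score 683 ≥ 637; Total monthly debts = (2,420 + 30 + 230) = 2,680. DTI: 2,680 ÷ 6,250 = 42.9%, within the 45% cap
Loan-to-value = 12,500/12,500 = 100% — pass (115% max)
Score 683 is in the 680–731 band; LTV 100% is in the 99.01–109% band → 7.2%.

7.2%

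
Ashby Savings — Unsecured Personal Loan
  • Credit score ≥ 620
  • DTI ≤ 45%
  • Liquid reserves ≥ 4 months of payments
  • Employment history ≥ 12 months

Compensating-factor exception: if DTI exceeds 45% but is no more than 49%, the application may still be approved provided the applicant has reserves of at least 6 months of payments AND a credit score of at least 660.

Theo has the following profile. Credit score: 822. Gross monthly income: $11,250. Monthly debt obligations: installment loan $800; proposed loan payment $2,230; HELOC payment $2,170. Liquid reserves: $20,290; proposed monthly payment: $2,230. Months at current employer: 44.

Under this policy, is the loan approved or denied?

Approved

Credit score 822 ≥ 620 (meets base)
Total debts = (800 + 2,230 + 2,170) = 5,200. DTI: 5,200 ÷ 11,250 = 46.2%, over the 45% base limit.
Liquid reserves cover 20,290/2,230 = 9.1 months — ≥ 4 required
Employment 44 ≥ 12 months
DTI 46.2% is within the 45%–49% exception band; checking compensating factors.
Reserves 9.1 ≥ 6 months; credit score 822 ≥ 660.
Both override conditions satisfied; DTI exception granted.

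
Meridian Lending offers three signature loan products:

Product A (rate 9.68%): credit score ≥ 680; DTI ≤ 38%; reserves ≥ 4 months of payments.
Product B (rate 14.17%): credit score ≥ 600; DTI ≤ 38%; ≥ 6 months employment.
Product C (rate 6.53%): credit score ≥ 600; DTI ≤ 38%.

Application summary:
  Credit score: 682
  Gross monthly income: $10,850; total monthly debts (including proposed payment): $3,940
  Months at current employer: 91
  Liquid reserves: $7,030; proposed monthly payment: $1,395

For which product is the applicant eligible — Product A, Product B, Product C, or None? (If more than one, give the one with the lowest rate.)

DTI = 3,940/10,850 = 36.3%.
Reserves = 7,030/1,395 = 5.0 months.
Product A: score 682 ≥ 680; DTI 36.3% ≤ 38%; reserves 5.0 ≥ 4 mo → qualifies.
Product B: score 682 ≥ 600; DTI 36.3% ≤ 38%; employment 91 ≥ 6 mo → qualifies.
Product C: score 682 ≥ 600; DTI 36.3% ≤ 38% → qualifies.
Qualifying: Product A, Product B, Product C. Lowest rate is 6.53% → Product C.

Product C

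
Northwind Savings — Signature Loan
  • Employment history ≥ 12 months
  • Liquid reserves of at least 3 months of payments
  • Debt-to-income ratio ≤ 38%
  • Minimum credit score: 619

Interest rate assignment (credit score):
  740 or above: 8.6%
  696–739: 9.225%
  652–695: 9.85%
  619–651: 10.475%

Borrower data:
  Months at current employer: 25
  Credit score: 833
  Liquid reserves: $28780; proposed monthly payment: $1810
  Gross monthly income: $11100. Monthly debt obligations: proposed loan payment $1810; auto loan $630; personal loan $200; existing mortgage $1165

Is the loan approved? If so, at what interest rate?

Credit score 833 ≥ 619 (meets minimum)
Employment 25 ≥ 12 months
Reserves: 28,780 ÷ 1,810 = 15.9 months (meets 3-month minimum)
Total monthly debts = (1,810 + 630 + 200 + 1,165) = 3,805. DTI: 3,805 ÷ 11,100 = 34.3%, within the 38% cap
All requirements met. Score 833 falls in the 740 or above tier → 8.6%.

Approved at 8.6%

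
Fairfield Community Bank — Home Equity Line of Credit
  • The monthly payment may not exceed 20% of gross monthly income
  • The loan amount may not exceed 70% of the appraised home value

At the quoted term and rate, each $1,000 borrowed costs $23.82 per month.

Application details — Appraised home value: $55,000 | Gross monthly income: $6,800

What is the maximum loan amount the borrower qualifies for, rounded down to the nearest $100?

$38,500

Payment cap: 20% × $6,800 = $1,360/month.
At $23.82 per $1,000, that supports 1,360/23.82 × 1,000 ≈ $57,094 → $57,000.
LTV cap: 70% × $55,000 = $38,500 → $38,500.
Binding constraint: loan-to-value.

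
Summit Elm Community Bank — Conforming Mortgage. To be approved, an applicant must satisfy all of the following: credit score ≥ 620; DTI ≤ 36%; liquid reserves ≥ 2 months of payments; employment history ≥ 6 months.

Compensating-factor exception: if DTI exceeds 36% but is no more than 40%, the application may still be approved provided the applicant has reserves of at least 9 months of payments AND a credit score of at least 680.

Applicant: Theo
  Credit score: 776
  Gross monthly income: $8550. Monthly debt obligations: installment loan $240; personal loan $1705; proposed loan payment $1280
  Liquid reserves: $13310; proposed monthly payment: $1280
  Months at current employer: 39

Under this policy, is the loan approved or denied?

Approved

Credit score 776 ≥ 620 (meets base)
Total debts = (240 + 1,705 + 1,280) = 3,225. DTI = 3,225/8,550 = 37.7% > 36% — standard DTI limit exceeded.
Reserves: 13,310 ÷ 1,280 = 10.4 months (meets 2-month minimum)
Employment 39 ≥ 6 months
37.7% falls in the override range (36%–40%), so the compensating-factor test applies.
Reserves 10.4 ≥ 9 months; credit score 776 ≥ 680.
Both override conditions satisfied; DTI exception granted.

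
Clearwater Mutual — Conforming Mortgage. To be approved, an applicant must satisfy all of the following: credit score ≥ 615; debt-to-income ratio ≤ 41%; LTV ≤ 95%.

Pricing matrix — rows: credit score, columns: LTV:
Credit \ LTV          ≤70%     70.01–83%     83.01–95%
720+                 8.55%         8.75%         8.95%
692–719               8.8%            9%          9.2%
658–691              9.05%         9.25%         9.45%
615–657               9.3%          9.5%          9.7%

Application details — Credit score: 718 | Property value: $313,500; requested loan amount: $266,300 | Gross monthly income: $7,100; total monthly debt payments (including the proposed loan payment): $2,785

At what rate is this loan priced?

9.2%

Credit score 718 ≥ 615; DTI = 2,785/7,100 = 39.2% ≤ 41%
LTV = 266,300/313,500 = 84.9% ≤ 95%
Score 718 is in the 692–719 band; LTV 84.9% is in the 83.01–95% band → 9.2%.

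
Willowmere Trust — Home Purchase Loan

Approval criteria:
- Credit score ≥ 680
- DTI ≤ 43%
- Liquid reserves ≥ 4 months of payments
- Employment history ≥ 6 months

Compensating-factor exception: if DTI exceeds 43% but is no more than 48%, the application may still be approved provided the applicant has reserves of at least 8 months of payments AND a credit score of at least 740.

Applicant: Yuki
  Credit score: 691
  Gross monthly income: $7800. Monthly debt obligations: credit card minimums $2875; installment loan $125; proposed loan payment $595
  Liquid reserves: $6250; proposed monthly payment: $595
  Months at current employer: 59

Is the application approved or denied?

Credit score 691 ≥ 680 (meets base)
Total debts = (2,875 + 125 + 595) = 3,595. DTI = 3,595/7,800 = 46.1% > 43% — standard DTI limit exceeded.
Reserves: 6,250 ÷ 595 = 10.5 months (meets 4-month minimum)
Employment 59 ≥ 6 months
46.1% falls in the override range (43%–48%), so the compensating-factor test applies.
Override check — reserves: 10.5 mo (ok); score: 691 (below 740).
Override conditions not both satisfied; exception does not apply.

Denied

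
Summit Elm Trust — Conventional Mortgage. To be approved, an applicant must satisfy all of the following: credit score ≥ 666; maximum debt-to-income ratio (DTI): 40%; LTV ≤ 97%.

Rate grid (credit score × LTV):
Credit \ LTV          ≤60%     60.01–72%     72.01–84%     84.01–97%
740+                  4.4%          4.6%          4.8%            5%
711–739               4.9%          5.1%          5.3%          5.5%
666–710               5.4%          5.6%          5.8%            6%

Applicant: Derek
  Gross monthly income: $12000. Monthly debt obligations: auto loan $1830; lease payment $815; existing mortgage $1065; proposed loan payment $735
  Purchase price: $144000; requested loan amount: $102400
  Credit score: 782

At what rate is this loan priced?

Credit score 782 ≥ 666; Total monthly debts = (1,830 + 815 + 1,065 + 735) = 4,445. DTI = 4,445/12,000 = 37% ≤ 40%
Loan-to-value = 102,400/144,000 = 71.1% — pass (97% max)
Score 782 is in the 740+ band; LTV 71.1% is in the 60.01–72% band → 4.6%.

4.6%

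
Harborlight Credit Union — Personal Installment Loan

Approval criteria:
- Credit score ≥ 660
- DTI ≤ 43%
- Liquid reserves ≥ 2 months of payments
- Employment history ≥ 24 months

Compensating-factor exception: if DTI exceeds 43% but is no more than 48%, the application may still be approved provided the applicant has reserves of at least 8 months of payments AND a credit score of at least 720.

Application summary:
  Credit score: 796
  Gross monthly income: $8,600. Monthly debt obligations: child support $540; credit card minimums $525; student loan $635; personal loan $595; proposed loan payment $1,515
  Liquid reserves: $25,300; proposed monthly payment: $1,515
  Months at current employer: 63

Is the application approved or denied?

Approved

Credit score 796 ≥ 660 (meets base)
Total debts = (540 + 525 + 635 + 595 + 1,515) = 3,810. DTI = 3,810/8,600 = 44.3% > 43% — standard DTI limit exceeded.
Reserves = 25,300/1,515 = 16.7 months ≥ 2
Employment 63 ≥ 24 months
DTI 44.3% is within the 43%–48% exception band; checking compensating factors.
Override check — reserves: 16.7 mo (ok); score: 796 (ok).
Both override conditions satisfied; DTI exception granted.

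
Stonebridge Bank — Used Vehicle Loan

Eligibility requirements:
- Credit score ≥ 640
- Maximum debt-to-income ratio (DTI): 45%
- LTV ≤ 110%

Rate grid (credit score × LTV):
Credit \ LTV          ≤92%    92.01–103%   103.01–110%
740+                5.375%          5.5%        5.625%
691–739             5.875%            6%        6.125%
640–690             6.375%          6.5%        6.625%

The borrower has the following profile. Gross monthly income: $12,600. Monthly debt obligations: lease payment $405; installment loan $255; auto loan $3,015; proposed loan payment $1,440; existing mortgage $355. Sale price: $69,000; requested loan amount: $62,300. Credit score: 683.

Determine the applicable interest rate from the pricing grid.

6.375%

Credit score 683 ≥ 640; Total monthly debts = (405 + 255 + 3,015 + 1,440 + 355) = 5,470. DTI = 5,470/12,600 = 43.4% ≤ 45%
Loan-to-value = 62,300/69,000 = 90.3% — pass (110% max)
Score 683 is in the 640–690 band; LTV 90.3% is in the ≤92% band → 6.375%.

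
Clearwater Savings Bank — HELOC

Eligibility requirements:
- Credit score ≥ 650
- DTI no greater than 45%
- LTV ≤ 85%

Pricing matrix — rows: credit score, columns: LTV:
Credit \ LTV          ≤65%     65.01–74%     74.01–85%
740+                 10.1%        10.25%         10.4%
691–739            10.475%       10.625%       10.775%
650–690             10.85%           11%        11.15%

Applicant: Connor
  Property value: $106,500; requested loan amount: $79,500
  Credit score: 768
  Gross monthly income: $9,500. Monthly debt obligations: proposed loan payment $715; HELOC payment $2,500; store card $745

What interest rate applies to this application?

Credit score 768 ≥ 650; Total monthly debts = (715 + 2,500 + 745) = 3,960. DTI: 3,960 ÷ 9,500 = 41.7%, within the 45% cap
LTV = 79,500/106,500 = 74.6% ≤ 85%
Credit 768 → row 740+; LTV 74.6% → column 74.01–85%. Grid cell → 10.4%.

10.4%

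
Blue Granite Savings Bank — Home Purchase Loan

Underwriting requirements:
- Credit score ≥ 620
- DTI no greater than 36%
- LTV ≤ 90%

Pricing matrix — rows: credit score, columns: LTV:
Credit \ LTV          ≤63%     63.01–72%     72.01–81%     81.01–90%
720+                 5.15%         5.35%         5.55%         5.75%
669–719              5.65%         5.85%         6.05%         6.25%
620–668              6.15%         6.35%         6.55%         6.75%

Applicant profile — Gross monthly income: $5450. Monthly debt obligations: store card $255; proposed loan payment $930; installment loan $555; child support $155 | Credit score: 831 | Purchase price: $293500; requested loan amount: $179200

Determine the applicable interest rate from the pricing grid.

5.15%

Credit score 831 ≥ 620; Total monthly debts = (255 + 930 + 555 + 155) = 1,895. Debt-to-income = 1,895/5,450 = 34.8% — meets 36% limit
LTV: 179,200 ÷ 293,500 = 61.1%, within 90% cap
Score 831 is in the 720+ band; LTV 61.1% is in the ≤63% band → 5.15%.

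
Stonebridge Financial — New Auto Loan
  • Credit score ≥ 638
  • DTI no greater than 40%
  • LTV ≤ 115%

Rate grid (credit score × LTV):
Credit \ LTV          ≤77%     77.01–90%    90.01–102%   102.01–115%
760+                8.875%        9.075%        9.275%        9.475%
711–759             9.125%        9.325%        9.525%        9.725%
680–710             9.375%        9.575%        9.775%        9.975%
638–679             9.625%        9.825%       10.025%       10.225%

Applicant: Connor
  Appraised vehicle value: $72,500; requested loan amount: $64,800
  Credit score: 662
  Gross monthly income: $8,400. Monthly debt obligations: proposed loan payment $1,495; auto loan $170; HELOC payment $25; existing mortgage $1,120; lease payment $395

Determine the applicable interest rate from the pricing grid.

9.825%

Credit score 662 ≥ 638; Total monthly debts = (1,495 + 170 + 25 + 1,120 + 395) = 3,205. Debt-to-income = 3,205/8,400 = 38.2% — meets 40% limit
Loan-to-value = 64,800/72,500 = 89.4% — pass (115% max)
Score 662 is in the 638–679 band; LTV 89.4% is in the 77.01–90% band → 9.825%.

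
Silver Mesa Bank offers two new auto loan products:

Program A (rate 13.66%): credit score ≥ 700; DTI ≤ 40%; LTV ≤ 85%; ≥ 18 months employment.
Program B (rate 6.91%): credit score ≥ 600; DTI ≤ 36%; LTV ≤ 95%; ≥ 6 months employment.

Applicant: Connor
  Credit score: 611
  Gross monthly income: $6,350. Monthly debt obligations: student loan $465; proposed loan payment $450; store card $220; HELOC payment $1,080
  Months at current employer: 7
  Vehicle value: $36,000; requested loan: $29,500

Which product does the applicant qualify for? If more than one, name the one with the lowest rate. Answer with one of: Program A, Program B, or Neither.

Total debts = (465 + 450 + 220 + 1,080) = 2,215; DTI = 2,215/6,350 = 34.9%.
LTV = 29,500/36,000 = 81.9%.
Program A: score 611 < 700; DTI 34.9% ≤ 40%; LTV 81.9% ≤ 85%; employment 7 < 18 mo → does not qualify.
Program B: score 611 ≥ 600; DTI 34.9% ≤ 36%; LTV 81.9% ≤ 95%; employment 7 ≥ 6 mo → qualifies.

Program B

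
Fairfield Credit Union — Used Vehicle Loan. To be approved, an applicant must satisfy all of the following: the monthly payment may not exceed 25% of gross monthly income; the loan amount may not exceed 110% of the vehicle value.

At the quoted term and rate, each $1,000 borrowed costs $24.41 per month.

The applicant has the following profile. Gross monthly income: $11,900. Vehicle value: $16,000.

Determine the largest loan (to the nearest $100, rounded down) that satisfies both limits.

Payment cap: 25% × $11,900 = $2,975/month.
At $24.41 per $1,000, that supports 2,975/24.41 × 1,000 ≈ $121,876 → $121,800.
LTV cap: 110% × $16,000 = $17,600 → $17,600.
Binding constraint: loan-to-value.

$17,600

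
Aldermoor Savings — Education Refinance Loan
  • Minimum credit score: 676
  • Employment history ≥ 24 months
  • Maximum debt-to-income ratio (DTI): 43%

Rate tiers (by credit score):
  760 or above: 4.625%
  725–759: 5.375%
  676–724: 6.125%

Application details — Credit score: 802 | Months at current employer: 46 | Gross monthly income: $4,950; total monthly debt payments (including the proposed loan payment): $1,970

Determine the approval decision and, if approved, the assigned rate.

Approved at 4.625%

Credit score 802 ≥ 676 (meets minimum)
Employment 46 ≥ 24 months
DTI: 1,970 ÷ 4,950 = 39.8%, within the 43% cap
All requirements met. Score 802 falls in the 760 or above tier → 4.625%.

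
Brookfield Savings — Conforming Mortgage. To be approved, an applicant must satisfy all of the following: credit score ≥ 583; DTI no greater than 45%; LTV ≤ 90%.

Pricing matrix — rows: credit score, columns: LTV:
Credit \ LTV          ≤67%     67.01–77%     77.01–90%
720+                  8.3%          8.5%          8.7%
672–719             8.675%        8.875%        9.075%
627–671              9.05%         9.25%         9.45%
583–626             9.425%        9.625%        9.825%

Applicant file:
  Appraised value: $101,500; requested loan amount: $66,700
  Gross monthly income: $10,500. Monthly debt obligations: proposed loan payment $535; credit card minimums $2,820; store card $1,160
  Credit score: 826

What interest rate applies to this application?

Credit score 826 ≥ 583; Total monthly debts = (535 + 2,820 + 1,160) = 4,515. DTI: 4,515 ÷ 10,500 = 43%, within the 45% cap
Loan-to-value = 66,700/101,500 = 65.7% — pass (90% max)
Credit 826 → row 720+; LTV 65.7% → column ≤67%. Grid cell → 8.3%.

8.3%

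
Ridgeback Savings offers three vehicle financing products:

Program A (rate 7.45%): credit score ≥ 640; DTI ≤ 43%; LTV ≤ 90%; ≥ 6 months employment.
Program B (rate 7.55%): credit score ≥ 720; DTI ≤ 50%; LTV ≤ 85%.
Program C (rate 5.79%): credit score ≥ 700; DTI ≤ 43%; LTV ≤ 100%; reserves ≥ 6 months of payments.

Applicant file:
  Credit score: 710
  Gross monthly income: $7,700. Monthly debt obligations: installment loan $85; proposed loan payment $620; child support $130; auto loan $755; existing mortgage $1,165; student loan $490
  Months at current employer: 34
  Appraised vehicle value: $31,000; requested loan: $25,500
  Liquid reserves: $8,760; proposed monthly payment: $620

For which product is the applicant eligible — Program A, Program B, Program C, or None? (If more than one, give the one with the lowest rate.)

Total debts = (85 + 620 + 130 + 755 + 1,165 + 490) = 3,245; DTI = 3,245/7,700 = 42.1%.
LTV = 25,500/31,000 = 82.3%.
Reserves = 8,760/620 = 14.1 months.
Program A: score 710 ≥ 640; DTI 42.1% ≤ 43%; LTV 82.3% ≤ 90%; employment 34 ≥ 6 mo → qualifies.
Program B: score 710 < 720; DTI 42.1% ≤ 50%; LTV 82.3% ≤ 85% → does not qualify.
Program C: score 710 ≥ 700; DTI 42.1% ≤ 43%; LTV 82.3% ≤ 100%; reserves 14.1 ≥ 6 mo → qualifies.
Qualifying: Program A, Program C. Lowest rate is 5.79% → Program C.

Program C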